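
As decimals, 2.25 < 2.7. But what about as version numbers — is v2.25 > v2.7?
True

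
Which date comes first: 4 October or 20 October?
4 October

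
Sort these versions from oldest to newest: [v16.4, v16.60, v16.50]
[v16.4, v16.50, v16.60]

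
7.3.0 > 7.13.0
False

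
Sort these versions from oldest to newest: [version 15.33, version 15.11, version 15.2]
[version 15.2, version 15.11, version 15.33]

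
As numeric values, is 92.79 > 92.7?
True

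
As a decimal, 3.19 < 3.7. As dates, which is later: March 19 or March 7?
March 19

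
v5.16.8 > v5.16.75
False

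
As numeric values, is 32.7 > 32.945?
False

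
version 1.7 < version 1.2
False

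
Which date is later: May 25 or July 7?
July 7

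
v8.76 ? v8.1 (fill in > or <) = >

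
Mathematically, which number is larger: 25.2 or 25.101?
25.2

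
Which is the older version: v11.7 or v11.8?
v11.7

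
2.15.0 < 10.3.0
True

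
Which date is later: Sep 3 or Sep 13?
Sep 13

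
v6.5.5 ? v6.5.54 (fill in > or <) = <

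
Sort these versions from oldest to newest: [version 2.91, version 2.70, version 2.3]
[version 2.3, version 2.70, version 2.91]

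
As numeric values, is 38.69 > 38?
True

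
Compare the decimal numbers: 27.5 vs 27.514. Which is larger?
27.514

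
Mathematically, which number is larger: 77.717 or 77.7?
77.717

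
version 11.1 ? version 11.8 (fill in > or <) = <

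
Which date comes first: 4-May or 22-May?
4-May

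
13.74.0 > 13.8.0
True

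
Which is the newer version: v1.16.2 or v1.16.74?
v1.16.74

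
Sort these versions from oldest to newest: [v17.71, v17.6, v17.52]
[v17.6, v17.52, v17.71]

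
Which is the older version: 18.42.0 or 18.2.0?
18.2.0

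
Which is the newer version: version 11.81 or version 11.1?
version 11.81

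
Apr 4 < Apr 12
True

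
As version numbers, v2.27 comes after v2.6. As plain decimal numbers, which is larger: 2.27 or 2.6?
2.6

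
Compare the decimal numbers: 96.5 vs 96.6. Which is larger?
96.6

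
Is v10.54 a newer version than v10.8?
Yes. Version numbers are compared segment by segment as integers, not as decimals: minor version 54 > 8, so v10.54 > v10.8 (even though the decimal 10.54 < 10.8).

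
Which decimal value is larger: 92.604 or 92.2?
92.604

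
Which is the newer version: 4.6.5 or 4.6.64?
4.6.64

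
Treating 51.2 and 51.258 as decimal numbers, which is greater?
51.258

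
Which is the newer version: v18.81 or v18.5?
v18.81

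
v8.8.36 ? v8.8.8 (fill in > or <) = >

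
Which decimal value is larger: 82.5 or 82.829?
82.829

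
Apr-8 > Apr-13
False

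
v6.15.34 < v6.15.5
False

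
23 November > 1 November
True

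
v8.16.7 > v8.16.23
False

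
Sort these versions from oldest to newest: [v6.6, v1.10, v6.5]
[v1.10, v6.5, v6.6]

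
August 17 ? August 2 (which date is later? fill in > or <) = >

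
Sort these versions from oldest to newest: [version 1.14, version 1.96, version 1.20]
[version 1.14, version 1.20, version 1.96]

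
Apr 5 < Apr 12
True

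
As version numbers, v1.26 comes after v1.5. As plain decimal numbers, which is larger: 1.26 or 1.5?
1.5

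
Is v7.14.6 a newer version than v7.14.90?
No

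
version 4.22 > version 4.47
False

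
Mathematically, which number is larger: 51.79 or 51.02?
51.79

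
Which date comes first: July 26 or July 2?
July 2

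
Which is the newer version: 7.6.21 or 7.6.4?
7.6.21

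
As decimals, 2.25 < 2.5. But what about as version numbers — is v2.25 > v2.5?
True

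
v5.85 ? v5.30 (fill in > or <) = >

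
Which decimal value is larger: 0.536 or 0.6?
0.6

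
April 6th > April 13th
False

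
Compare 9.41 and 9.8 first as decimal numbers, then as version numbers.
As decimals: 9.41 < 9.8. As versions: v9.41 > v9.8 (minor version 41 > 8).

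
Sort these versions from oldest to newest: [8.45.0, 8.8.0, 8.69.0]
[8.8.0, 8.45.0, 8.69.0]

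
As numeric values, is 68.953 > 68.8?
True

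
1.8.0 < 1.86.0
True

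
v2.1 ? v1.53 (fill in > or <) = >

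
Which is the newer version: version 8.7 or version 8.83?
version 8.83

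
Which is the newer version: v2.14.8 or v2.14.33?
v2.14.33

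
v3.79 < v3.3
False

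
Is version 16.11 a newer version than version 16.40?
No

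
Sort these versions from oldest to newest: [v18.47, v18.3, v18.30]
[v18.3, v18.30, v18.47]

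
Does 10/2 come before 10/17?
Yes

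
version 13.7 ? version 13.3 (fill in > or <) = >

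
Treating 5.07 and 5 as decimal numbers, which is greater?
5.07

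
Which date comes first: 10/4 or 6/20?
6/20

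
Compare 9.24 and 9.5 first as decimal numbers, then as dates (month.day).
As decimals: 9.24 < 9.5. As dates: 9/24 is later than 9/5 (day 24 > day 5).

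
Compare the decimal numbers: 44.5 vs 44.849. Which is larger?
44.849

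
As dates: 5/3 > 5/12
False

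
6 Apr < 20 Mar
False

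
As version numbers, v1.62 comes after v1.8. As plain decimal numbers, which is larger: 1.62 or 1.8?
1.8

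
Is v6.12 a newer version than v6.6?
Yes. Version numbers are compared segment by segment as integers, not as decimals: minor version 12 > 6, so v6.12 > v6.6 (even though the decimal 6.12 < 6.6).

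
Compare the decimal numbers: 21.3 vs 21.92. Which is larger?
21.92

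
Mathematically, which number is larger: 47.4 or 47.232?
47.4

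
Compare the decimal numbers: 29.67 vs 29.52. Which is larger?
29.67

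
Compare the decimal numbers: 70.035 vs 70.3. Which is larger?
70.3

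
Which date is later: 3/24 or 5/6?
5/6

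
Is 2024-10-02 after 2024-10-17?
No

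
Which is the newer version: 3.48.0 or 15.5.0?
15.5.0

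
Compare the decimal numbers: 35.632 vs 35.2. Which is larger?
35.632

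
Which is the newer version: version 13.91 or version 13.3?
version 13.91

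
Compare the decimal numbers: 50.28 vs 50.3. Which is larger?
50.3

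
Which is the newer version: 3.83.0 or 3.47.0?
3.83.0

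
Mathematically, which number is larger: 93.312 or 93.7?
93.7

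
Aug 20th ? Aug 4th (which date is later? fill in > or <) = >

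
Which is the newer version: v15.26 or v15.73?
v15.73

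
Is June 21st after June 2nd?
Yes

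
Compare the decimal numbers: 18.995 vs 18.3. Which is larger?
18.995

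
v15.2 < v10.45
False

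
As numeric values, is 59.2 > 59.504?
False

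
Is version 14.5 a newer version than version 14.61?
No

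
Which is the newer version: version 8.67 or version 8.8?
version 8.67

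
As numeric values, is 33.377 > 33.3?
True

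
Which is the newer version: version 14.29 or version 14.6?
version 14.29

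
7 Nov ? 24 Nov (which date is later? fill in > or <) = <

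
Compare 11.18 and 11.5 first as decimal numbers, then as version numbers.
As decimals: 11.18 < 11.5. As versions: v11.18 > v11.5 (minor version 18 > 5).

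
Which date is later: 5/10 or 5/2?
5/10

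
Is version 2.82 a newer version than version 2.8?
Yes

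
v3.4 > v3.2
True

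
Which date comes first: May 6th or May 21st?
May 6th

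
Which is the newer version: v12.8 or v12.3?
v12.8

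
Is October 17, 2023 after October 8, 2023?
Yes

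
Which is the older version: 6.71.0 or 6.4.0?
6.4.0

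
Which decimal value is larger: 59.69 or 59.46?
59.69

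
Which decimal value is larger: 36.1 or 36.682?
36.682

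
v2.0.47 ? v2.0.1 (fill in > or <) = >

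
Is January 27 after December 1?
No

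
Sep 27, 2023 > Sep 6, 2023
True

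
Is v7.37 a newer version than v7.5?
Yes. Version numbers are compared segment by segment as integers, not as decimals: minor version 37 > 5, so v7.37 > v7.5 (even though the decimal 7.37 < 7.5).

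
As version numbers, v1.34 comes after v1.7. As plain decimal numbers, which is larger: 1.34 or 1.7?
1.7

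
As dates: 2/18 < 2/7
False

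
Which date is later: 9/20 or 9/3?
9/20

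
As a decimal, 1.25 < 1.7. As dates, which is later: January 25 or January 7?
January 25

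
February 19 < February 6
False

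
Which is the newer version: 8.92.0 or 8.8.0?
8.92.0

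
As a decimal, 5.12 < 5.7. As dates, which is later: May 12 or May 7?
May 12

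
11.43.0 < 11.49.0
True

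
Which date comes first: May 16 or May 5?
May 5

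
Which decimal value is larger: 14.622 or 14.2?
14.622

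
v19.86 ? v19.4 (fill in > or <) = >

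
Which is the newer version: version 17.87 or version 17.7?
version 17.87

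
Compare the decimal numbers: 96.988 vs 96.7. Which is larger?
96.988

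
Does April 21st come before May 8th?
Yes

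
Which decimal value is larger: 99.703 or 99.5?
99.703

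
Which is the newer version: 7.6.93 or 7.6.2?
7.6.93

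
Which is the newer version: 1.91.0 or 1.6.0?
1.91.0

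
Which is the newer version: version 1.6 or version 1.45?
version 1.45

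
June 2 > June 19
False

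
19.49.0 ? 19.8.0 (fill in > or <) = >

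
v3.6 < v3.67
True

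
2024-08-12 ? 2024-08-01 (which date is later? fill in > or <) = >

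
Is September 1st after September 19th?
No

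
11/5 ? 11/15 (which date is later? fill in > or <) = <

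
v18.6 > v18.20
False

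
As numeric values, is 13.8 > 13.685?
True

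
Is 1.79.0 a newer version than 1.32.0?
Yes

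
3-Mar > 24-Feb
True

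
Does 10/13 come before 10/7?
No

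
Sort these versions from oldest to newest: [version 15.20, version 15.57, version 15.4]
[version 15.4, version 15.20, version 15.57]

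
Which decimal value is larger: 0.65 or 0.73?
0.73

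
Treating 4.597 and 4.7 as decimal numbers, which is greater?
4.7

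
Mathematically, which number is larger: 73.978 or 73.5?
73.978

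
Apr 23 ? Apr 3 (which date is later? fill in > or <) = >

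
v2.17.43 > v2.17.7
True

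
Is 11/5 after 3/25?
Yes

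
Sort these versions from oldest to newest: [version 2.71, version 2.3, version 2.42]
[version 2.3, version 2.42, version 2.71]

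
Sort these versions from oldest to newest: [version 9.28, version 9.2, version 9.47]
[version 9.2, version 9.28, version 9.47]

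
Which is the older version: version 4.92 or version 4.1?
version 4.1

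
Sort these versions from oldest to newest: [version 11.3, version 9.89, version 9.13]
[version 9.13, version 9.89, version 11.3]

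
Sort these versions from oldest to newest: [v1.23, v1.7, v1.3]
[v1.3, v1.7, v1.23]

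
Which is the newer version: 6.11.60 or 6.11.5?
6.11.60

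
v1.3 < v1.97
True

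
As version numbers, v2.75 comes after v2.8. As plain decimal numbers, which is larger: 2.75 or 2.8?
2.8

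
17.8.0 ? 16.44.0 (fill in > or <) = >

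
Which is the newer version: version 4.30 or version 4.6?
version 4.30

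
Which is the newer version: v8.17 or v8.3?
v8.17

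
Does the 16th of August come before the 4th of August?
No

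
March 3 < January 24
False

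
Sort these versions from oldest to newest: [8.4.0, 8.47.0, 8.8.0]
[8.4.0, 8.8.0, 8.47.0]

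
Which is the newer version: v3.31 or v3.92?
v3.92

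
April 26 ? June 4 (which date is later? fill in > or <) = <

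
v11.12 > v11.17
False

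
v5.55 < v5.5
False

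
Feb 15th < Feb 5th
False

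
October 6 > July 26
True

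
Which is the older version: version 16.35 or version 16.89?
version 16.35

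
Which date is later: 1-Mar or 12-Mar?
12-Mar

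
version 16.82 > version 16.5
True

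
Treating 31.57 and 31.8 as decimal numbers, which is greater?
31.8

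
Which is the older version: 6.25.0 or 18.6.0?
6.25.0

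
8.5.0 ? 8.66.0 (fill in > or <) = <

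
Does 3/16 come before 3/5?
No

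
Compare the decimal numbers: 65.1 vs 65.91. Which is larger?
65.91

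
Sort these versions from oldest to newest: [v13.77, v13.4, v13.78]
[v13.4, v13.77, v13.78]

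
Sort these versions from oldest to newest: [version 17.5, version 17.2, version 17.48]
[version 17.2, version 17.5, version 17.48]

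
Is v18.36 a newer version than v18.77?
No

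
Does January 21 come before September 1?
Yes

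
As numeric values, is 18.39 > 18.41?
False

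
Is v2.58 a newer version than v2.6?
Yes. Version numbers are compared segment by segment as integers, not as decimals: minor version 58 > 6, so v2.58 > v2.6 (even though the decimal 2.58 < 2.6).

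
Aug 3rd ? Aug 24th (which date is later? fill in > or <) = <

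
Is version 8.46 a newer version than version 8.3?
Yes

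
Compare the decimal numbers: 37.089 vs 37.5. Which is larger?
37.5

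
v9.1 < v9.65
True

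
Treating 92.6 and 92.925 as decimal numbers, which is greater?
92.925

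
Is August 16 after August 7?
Yes. Day 16 comes after day 7 in August — this is a date comparison, not a decimal one (the decimal 8.16 would be smaller than 8.7).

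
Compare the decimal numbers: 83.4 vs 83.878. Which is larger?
83.878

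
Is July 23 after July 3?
Yes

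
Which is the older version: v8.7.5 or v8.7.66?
v8.7.5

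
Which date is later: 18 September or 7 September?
18 September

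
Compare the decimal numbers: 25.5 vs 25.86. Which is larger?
25.86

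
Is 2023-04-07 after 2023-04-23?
No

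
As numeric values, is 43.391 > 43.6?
False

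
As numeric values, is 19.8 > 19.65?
True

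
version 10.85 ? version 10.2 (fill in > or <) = >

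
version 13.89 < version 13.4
False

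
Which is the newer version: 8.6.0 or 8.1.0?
8.6.0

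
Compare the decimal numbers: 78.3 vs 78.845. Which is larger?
78.845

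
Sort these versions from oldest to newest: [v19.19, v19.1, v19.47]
[v19.1, v19.19, v19.47]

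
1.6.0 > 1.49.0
False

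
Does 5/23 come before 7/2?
Yes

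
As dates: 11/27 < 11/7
False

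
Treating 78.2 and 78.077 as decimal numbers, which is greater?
78.2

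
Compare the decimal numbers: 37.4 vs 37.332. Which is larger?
37.4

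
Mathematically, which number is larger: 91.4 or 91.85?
91.85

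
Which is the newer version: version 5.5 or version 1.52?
version 5.5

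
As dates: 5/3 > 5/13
False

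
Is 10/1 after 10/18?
No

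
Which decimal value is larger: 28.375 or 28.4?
28.4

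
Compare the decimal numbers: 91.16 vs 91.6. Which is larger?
91.6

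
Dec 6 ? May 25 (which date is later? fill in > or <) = >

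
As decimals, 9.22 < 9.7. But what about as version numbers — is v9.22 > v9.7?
True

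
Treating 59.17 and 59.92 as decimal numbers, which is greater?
59.92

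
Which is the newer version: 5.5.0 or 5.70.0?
5.70.0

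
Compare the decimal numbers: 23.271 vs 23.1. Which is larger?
23.271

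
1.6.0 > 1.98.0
False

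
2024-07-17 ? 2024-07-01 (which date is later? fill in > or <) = >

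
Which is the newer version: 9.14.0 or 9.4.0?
9.14.0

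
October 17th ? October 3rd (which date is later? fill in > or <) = >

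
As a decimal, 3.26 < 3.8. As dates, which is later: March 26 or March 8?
March 26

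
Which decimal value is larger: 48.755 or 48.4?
48.755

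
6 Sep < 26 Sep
True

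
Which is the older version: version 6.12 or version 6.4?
version 6.4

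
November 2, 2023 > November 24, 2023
False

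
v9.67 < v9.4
False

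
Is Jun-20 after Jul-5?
No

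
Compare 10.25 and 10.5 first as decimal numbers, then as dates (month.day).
As decimals: 10.25 < 10.5. As dates: 10/25 is later than 10/5 (day 25 > day 5).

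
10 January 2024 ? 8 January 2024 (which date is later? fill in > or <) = >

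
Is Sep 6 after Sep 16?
No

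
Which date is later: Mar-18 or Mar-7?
Mar-18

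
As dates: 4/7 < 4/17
True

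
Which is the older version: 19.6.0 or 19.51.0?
19.6.0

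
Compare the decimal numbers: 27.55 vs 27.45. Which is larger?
27.55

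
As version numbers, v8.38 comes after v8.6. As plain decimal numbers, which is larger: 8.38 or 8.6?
8.6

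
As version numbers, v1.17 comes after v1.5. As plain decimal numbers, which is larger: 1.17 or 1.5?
1.5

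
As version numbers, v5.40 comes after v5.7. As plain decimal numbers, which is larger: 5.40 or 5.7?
5.7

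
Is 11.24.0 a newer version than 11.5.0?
Yes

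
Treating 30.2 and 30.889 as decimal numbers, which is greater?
30.889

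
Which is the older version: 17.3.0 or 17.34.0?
17.3.0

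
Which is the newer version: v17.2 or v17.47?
v17.47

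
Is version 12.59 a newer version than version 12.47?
Yes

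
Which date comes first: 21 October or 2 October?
2 October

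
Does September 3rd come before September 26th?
Yes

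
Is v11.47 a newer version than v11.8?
Yes. Version numbers are compared segment by segment as integers, not as decimals: minor version 47 > 8, so v11.47 > v11.8 (even though the decimal 11.47 < 11.8).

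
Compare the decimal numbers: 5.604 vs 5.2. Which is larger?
5.604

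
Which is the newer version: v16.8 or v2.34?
v16.8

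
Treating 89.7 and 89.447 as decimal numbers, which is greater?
89.7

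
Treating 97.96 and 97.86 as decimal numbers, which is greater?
97.96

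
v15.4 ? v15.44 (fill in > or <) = <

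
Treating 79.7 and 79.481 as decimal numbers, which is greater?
79.7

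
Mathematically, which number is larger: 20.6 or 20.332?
20.6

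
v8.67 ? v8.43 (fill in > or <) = >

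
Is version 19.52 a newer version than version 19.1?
Yes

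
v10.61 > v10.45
True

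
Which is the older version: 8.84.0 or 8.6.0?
8.6.0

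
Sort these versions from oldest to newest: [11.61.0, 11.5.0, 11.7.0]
[11.5.0, 11.7.0, 11.61.0]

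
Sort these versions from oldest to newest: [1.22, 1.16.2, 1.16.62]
[1.16.2, 1.16.62, 1.22]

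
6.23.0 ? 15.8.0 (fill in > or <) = <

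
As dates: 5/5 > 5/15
False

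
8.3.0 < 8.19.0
True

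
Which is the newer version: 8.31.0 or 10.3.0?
10.3.0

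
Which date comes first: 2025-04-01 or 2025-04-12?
2025-04-01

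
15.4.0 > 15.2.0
True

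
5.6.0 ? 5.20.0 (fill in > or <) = <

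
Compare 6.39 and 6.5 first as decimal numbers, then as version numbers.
As decimals: 6.39 < 6.5. As versions: v6.39 > v6.5 (minor version 39 > 5).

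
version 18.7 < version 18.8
True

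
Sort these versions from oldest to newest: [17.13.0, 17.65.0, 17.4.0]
[17.4.0, 17.13.0, 17.65.0]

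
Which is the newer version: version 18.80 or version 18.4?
version 18.80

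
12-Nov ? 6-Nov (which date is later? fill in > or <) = >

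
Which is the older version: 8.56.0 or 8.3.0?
8.3.0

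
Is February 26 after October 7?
No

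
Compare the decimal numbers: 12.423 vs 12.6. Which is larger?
12.6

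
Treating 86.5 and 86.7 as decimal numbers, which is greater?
86.7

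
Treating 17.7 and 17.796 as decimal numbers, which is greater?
17.796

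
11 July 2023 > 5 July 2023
True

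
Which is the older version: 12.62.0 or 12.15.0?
12.15.0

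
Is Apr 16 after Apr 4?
Yes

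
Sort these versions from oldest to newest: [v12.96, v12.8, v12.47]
[v12.8, v12.47, v12.96]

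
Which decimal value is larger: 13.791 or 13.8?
13.8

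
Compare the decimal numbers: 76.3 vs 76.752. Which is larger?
76.752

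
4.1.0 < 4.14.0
True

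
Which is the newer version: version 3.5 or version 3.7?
version 3.7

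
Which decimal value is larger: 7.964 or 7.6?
7.964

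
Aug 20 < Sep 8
True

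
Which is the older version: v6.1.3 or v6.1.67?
v6.1.3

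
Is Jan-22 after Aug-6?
No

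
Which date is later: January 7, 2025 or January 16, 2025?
January 16, 2025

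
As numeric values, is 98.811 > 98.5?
True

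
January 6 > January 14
False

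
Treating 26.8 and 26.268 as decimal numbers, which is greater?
26.8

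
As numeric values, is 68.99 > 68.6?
True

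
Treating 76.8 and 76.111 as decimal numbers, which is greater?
76.8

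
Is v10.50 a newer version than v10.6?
Yes. Version numbers are compared segment by segment as integers, not as decimals: minor version 50 > 6, so v10.50 > v10.6 (even though the decimal 10.50 < 10.6).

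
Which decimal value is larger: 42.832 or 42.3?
42.832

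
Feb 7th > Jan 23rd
True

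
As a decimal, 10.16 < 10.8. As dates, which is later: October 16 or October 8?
October 16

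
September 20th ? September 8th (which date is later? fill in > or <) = >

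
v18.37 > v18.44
False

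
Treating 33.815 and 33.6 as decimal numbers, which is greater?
33.815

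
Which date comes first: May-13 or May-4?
May-4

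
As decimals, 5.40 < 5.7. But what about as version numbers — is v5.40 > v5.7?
True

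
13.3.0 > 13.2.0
True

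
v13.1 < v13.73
True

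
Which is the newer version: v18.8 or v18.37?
v18.37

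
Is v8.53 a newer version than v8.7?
Yes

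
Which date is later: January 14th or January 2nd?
January 14th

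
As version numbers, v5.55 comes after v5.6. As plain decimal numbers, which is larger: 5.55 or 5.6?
5.6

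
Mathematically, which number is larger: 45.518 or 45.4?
45.518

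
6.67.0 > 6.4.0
True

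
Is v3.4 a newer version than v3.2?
Yes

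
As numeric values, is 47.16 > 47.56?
False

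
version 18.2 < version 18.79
True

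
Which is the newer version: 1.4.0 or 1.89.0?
1.89.0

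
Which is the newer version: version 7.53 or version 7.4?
version 7.53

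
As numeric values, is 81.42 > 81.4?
True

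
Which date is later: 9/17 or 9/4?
9/17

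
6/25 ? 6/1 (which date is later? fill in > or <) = >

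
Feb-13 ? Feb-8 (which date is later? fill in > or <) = >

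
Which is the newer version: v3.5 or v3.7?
v3.7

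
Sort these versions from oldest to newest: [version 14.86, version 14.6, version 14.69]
[version 14.6, version 14.69, version 14.86]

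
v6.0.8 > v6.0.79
False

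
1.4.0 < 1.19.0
True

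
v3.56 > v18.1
False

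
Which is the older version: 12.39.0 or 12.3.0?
12.3.0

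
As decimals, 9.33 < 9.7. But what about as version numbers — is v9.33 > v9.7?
True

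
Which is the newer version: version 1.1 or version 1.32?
version 1.32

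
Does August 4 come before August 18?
Yes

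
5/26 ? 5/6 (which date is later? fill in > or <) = >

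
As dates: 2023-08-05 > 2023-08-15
False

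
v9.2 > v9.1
True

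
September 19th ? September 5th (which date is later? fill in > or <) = >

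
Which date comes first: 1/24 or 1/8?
1/8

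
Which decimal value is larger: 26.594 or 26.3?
26.594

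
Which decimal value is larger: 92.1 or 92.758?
92.758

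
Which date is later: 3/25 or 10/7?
10/7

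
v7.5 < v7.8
True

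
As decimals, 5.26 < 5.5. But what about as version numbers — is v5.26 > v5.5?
True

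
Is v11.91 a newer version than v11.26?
Yes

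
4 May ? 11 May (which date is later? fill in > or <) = <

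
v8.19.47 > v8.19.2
True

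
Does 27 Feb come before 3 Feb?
No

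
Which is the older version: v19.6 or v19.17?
v19.6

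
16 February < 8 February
False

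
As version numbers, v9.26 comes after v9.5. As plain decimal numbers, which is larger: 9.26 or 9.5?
9.5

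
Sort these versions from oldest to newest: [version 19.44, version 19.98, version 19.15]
[version 19.15, version 19.44, version 19.98]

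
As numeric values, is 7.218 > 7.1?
True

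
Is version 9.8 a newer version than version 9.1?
Yes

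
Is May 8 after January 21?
Yes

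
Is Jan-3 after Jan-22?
No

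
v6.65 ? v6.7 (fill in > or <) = >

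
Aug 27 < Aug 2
False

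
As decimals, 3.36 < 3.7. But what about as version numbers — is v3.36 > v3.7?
True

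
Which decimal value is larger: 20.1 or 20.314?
20.314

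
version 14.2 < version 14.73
True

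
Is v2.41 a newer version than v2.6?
Yes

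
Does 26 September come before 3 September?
No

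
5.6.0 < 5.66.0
True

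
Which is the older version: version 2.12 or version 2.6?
version 2.6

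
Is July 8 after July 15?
No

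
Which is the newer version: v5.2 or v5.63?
v5.63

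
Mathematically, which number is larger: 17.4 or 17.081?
17.4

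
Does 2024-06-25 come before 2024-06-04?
No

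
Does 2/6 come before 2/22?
Yes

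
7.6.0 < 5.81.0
False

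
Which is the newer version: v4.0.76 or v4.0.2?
v4.0.76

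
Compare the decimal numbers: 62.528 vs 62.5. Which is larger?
62.528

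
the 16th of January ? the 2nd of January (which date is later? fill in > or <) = >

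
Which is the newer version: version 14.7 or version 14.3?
version 14.7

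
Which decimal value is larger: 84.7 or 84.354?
84.7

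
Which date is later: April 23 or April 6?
April 23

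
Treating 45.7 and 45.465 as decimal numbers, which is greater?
45.7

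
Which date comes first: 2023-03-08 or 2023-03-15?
2023-03-08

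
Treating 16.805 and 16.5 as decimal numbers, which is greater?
16.805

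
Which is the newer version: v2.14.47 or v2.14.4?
v2.14.47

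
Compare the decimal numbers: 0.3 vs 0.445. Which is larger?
0.445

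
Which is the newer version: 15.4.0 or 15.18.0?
15.18.0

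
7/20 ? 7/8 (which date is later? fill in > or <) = >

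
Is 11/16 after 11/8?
Yes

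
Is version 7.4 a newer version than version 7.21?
No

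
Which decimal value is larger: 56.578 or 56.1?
56.578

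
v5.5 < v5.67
True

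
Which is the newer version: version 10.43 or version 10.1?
version 10.43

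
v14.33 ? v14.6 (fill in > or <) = >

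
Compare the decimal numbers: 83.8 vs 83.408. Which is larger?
83.8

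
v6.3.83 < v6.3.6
False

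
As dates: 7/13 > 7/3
True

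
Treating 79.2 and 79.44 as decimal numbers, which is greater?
79.44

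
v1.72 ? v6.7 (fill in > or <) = <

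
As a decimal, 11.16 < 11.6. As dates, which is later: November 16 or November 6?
November 16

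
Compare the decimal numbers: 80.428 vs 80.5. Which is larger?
80.5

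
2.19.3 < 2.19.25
True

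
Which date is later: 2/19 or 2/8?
2/19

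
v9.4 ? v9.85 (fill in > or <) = <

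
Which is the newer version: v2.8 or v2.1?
v2.8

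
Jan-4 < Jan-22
True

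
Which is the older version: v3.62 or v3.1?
v3.1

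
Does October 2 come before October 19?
Yes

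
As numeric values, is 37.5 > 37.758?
False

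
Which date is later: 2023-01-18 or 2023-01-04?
2023-01-18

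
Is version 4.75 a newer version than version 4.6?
Yes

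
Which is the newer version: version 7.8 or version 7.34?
version 7.34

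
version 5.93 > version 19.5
False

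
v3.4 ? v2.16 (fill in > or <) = >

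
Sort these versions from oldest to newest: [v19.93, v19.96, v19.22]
[v19.22, v19.93, v19.96]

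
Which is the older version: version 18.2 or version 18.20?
version 18.2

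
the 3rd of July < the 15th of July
True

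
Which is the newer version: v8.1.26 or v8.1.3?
v8.1.26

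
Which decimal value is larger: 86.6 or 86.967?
86.967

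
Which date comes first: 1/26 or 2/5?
1/26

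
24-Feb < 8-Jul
True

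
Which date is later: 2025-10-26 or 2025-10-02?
2025-10-26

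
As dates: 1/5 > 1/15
False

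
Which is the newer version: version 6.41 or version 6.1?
version 6.41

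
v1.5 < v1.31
True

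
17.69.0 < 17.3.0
False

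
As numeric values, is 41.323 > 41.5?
False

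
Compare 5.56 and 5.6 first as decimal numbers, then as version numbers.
As decimals: 5.56 < 5.6. As versions: v5.56 > v5.6 (minor version 56 > 6).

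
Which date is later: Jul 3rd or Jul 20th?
Jul 20th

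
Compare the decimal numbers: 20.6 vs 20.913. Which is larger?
20.913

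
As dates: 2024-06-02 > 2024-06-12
False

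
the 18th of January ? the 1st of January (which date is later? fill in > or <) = >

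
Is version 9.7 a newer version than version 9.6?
Yes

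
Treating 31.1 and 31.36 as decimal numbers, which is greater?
31.36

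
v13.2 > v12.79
True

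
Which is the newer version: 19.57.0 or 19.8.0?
19.57.0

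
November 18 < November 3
False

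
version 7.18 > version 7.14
True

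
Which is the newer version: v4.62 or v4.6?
v4.62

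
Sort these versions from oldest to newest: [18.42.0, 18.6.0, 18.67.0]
[18.6.0, 18.42.0, 18.67.0]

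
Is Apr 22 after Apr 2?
Yes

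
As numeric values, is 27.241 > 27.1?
True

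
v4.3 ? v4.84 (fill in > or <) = <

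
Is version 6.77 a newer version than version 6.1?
Yes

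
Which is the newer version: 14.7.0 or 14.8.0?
14.8.0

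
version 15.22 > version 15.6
True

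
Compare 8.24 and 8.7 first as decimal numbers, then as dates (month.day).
As decimals: 8.24 < 8.7. As dates: 8/24 is later than 8/7 (day 24 > day 7).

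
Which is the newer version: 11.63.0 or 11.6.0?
11.63.0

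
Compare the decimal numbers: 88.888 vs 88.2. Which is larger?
88.888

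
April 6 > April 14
False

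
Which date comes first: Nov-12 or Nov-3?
Nov-3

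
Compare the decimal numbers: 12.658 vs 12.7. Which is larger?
12.7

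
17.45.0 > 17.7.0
True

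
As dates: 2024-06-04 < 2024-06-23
True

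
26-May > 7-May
True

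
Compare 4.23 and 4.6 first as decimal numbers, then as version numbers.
As decimals: 4.23 < 4.6. As versions: v4.23 > v4.6 (minor version 23 > 6).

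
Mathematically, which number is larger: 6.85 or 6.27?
6.85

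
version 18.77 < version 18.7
False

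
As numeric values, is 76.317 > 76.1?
True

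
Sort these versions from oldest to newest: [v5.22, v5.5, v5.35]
[v5.5, v5.22, v5.35]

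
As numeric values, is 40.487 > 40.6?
False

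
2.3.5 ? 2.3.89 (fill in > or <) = <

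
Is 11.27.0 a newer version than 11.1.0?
Yes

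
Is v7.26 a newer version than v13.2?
No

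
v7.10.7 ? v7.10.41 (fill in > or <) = <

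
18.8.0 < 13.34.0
False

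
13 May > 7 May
True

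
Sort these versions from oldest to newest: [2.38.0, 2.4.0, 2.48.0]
[2.4.0, 2.38.0, 2.48.0]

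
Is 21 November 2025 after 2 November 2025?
Yes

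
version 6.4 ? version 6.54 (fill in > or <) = <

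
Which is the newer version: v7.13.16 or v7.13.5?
v7.13.16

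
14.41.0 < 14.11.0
False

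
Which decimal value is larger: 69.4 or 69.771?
69.771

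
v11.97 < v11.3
False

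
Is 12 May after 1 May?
Yes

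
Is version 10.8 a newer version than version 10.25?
No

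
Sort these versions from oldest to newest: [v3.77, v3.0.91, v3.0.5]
[v3.0.5, v3.0.91, v3.77]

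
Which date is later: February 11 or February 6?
February 11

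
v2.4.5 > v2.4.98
False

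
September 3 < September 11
True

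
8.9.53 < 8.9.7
False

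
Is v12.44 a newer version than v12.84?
No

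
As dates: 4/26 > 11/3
False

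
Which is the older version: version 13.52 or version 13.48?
version 13.48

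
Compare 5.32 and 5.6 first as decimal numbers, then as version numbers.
As decimals: 5.32 < 5.6. As versions: v5.32 > v5.6 (minor version 32 > 6).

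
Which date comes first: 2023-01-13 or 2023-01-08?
2023-01-08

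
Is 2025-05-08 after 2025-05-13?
No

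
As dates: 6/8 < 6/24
True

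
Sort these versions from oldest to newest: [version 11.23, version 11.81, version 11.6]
[version 11.6, version 11.23, version 11.81]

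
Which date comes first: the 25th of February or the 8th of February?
the 8th of February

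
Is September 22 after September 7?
Yes. Day 22 comes after day 7 in September — this is a date comparison, not a decimal one (the decimal 9.22 would be smaller than 9.7).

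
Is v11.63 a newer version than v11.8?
Yes. Version numbers are compared segment by segment as integers, not as decimals: minor version 63 > 8, so v11.63 > v11.8 (even though the decimal 11.63 < 11.8).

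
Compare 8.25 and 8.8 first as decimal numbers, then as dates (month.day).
As decimals: 8.25 < 8.8. As dates: 8/25 is later than 8/8 (day 25 > day 8).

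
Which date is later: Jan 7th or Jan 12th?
Jan 12th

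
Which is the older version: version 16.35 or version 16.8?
version 16.8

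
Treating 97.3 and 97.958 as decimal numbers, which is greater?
97.958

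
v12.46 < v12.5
False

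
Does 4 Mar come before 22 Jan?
No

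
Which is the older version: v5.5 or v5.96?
v5.5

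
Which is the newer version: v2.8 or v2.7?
v2.8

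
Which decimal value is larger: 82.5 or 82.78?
82.78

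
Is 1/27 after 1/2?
Yes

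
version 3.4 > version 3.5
False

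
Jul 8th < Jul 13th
True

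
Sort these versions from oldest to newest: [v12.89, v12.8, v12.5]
[v12.5, v12.8, v12.89]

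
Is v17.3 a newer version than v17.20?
No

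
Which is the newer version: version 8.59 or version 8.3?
version 8.59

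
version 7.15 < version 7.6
False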